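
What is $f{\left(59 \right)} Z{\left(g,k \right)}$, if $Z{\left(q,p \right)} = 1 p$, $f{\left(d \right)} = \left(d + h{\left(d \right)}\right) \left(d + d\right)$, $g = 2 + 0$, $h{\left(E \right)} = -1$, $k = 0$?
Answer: $0$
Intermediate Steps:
$g = 2$
$f{\left(d \right)} = 2 d \left(-1 + d\right)$ ($f{\left(d \right)} = \left(d - 1\right) \left(d + d\right) = \left(-1 + d\right) 2 d = 2 d \left(-1 + d\right)$)
$Z{\left(q,p \right)} = p$
$f{\left(59 \right)} Z{\left(g,k \right)} = 2 \cdot 59 \left(-1 + 59\right) 0 = 2 \cdot 59 \cdot 58 \cdot 0 = 6844 \cdot 0 = 0$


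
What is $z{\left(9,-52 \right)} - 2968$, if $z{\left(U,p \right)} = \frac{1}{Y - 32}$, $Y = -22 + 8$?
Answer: $- \frac{136529}{46} \approx -2968.0$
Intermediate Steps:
$Y = -14$
$z{\left(U,p \right)} = - \frac{1}{46}$ ($z{\left(U,p \right)} = \frac{1}{-14 - 32} = \frac{1}{-46} = - \frac{1}{46}$)
$z{\left(9,-52 \right)} - 2968 = - \frac{1}{46} - 2968 = - \frac{136529}{46}$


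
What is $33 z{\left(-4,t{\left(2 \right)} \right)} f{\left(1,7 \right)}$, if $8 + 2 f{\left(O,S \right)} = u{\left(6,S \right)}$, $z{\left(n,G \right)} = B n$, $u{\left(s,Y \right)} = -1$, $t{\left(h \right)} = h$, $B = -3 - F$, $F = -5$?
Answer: $1188$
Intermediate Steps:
$B = 2$ ($B = -3 - -5 = -3 + 5 = 2$)
$z{\left(n,G \right)} = 2 n$
$f{\left(O,S \right)} = - \frac{9}{2}$ ($f{\left(O,S \right)} = -4 + \frac{1}{2} \left(-1\right) = -4 - \frac{1}{2} = - \frac{9}{2}$)
$33 z{\left(-4,t{\left(2 \right)} \right)} f{\left(1,7 \right)} = 33 \cdot 2 \left(-4\right) \left(- \frac{9}{2}\right) = 33 \left(-8\right) \left(- \frac{9}{2}\right) = \left(-264\right) \left(- \frac{9}{2}\right) = 1188$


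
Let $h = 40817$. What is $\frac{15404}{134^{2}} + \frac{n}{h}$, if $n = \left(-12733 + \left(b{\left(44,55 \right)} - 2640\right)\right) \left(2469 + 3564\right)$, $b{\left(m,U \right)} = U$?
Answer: $- \frac{414686988299}{183227513} \approx -2263.2$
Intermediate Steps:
$n = -92413494$ ($n = \left(-12733 + \left(55 - 2640\right)\right) \left(2469 + 3564\right) = \left(-12733 + \left(55 - 2640\right)\right) 6033 = \left(-12733 - 2585\right) 6033 = \left(-15318\right) 6033 = -92413494$)
$\frac{15404}{134^{2}} + \frac{n}{h} = \frac{15404}{134^{2}} - \frac{92413494}{40817} = \frac{15404}{17956} - \frac{92413494}{40817} = 15404 \cdot \frac{1}{17956} - \frac{92413494}{40817} = \frac{3851}{4489} - \frac{92413494}{40817} = - \frac{414686988299}{183227513}$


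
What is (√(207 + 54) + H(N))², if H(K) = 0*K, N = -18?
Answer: 261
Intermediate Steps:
H(K) = 0
(√(207 + 54) + H(N))² = (√(207 + 54) + 0)² = (√261 + 0)² = (3*√29 + 0)² = (3*√29)² = 261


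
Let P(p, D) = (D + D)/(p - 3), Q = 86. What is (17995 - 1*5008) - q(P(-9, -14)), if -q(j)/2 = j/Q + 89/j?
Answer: 11796196/903 ≈ 13063.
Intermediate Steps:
P(p, D) = 2*D/(-3 + p) (P(p, D) = (2*D)/(-3 + p) = 2*D/(-3 + p))
q(j) = -178/j - j/43 (q(j) = -2*(j/86 + 89/j) = -2*(89/j + j/86) = -178/j - j/43)
(17995 - 1*5008) - q(P(-9, -14)) = (17995 - 1*5008) - (-178/(2*(-14)/(-3 - 9)) - 2*(-14)/(43*(-3 - 9))) = (17995 - 5008) - (-178/(2*(-14)/(-12)) - 2*(-14)/(43*(-12))) = 12987 - (-178/(2*(-14)*(-1/12)) - 2*(-14)*(-1)/(43*12)) = 12987 - (-178/7/3 - 1/43*7/3) = 12987 - (-178*3/7 - 7/129) = 12987 - (-534/7 - 7/129) = 12987 - 1*(-68935/903) = 12987 + 68935/903 = 11796196/903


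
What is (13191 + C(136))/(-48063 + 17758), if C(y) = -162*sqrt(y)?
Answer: -13191/30305 + 324*sqrt(34)/30305 ≈ -0.37293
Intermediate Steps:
(13191 + C(136))/(-48063 + 17758) = (13191 - 324*sqrt(34))/(-48063 + 17758) = (13191 - 324*sqrt(34))/(-30305) = (13191 - 324*sqrt(34))*(-1/30305) = -13191/30305 + 324*sqrt(34)/30305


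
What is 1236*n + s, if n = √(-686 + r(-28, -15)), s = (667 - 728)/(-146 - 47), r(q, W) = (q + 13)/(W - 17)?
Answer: 61/193 + 309*I*√43874/2 ≈ 0.31606 + 32362.0*I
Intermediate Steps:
r(q, W) = (13 + q)/(-17 + W)
s = 61/193 (s = -61/(-193) = -61*(-1/193) = 61/193 ≈ 0.31606)
n = I*√43874/8 (n = √(-686 + (13 - 28)/(-17 - 15)) = √(-686 - 15/(-32)) = √(-686 - 1/32*(-15)) = √(-686 + 15/32) = √(-21937/32) = I*√43874/8 ≈ 26.183*I)
1236*n + s = 1236*(I*√43874/8) + 61/193 = 309*I*√43874/2 + 61/193 = 61/193 + 309*I*√43874/2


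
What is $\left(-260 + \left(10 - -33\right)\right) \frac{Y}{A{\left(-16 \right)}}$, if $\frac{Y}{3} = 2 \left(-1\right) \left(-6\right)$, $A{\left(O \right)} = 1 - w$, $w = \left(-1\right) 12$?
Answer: $- \frac{7812}{13} \approx -600.92$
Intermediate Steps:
$w = -12$
$A{\left(O \right)} = 13$ ($A{\left(O \right)} = 1 - -12 = 1 + 12 = 13$)
$Y = 36$ ($Y = 3 \cdot 2 \left(-1\right) \left(-6\right) = 3 \left(\left(-2\right) \left(-6\right)\right) = 3 \cdot 12 = 36$)
$\left(-260 + \left(10 - -33\right)\right) \frac{Y}{A{\left(-16 \right)}} = \left(-260 + \left(10 - -33\right)\right) \frac{36}{13} = \left(-260 + \left(10 + 33\right)\right) 36 \cdot \frac{1}{13} = \left(-260 + 43\right) \frac{36}{13} = \left(-217\right) \frac{36}{13} = - \frac{7812}{13}$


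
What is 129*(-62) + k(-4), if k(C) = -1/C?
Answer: -31991/4 ≈ -7997.8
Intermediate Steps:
129*(-62) + k(-4) = 129*(-62) - 1/(-4) = -7998 - 1*(-¼) = -7998 + ¼ = -31991/4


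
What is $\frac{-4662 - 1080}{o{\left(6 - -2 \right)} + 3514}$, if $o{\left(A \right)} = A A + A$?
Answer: $- \frac{261}{163} \approx -1.6012$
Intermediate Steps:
$o{\left(A \right)} = A + A^{2}$ ($o{\left(A \right)} = A^{2} + A = A + A^{2}$)
$\frac{-4662 - 1080}{o{\left(6 - -2 \right)} + 3514} = \frac{-4662 - 1080}{\left(6 - -2\right) \left(1 + \left(6 - -2\right)\right) + 3514} = - \frac{5742}{\left(6 + 2\right) \left(1 + \left(6 + 2\right)\right) + 3514} = - \frac{5742}{8 \left(1 + 8\right) + 3514} = - \frac{5742}{8 \cdot 9 + 3514} = - \frac{5742}{72 + 3514} = - \frac{5742}{3586} = \left(-5742\right) \frac{1}{3586} = - \frac{261}{163}$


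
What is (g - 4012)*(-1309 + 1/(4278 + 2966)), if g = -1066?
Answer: 24075800905/3622 ≈ 6.6471e+6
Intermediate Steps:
(g - 4012)*(-1309 + 1/(4278 + 2966)) = (-1066 - 4012)*(-1309 + 1/(4278 + 2966)) = -5078*(-1309 + 1/7244) = -5078*(-9482395/7244) = 24075800905/3622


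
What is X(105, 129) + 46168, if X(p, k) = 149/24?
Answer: 1108181/24 ≈ 46174.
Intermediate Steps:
X(p, k) = 149/24 (X(p, k) = 149*(1/24) = 149/24)
X(105, 129) + 46168 = 149/24 + 46168 = 1108181/24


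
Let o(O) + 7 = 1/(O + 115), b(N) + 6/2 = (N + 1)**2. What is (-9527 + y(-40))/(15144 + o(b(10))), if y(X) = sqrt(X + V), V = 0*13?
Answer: -317113/503846 + 233*I*sqrt(10)/1763461 ≈ -0.62938 + 0.00041782*I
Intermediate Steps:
V = 0
y(X) = sqrt(X) (y(X) = sqrt(X + 0) = sqrt(X))
b(N) = -3 + (1 + N)**2 (b(N) = -3 + (N + 1)**2 = -3 + (1 + N)**2)
o(O) = -7 + 1/(115 + O) (o(O) = -7 + 1/(O + 115) = -7 + 1/(115 + O))
(-9527 + y(-40))/(15144 + o(b(10))) = (-9527 + sqrt(-40))/(15144 + (-804 - 7*(-3 + (1 + 10)**2))/(115 + (-3 + (1 + 10)**2))) = (-9527 + 2*I*sqrt(10))/(15144 + (-804 - 7*(-3 + 11**2))/(115 + (-3 + 11**2))) = (-9527 + 2*I*sqrt(10))/(15144 + (-804 - 7*(-3 + 121))/(115 + (-3 + 121))) = (-9527 + 2*I*sqrt(10))/(15144 + (-804 - 7*118)/(115 + 118)) = (-9527 + 2*I*sqrt(10))/(15144 + (-804 - 826)/233) = (-9527 + 2*I*sqrt(10))/(15144 + (1/233)*(-1630)) = (-9527 + 2*I*sqrt(10))/(15144 - 1630/233) = (-9527 + 2*I*sqrt(10))/(3526922/233) = (-9527 + 2*I*sqrt(10))*(233/3526922) = -317113/503846 + 233*I*sqrt(10)/1763461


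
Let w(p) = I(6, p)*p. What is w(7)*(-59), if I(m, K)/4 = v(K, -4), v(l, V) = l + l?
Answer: -23128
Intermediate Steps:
v(l, V) = 2*l
I(m, K) = 8*K (I(m, K) = 4*(2*K) = 8*K)
w(p) = 8*p² (w(p) = (8*p)*p = 8*p²)
w(7)*(-59) = (8*7²)*(-59) = (8*49)*(-59) = 392*(-59) = -23128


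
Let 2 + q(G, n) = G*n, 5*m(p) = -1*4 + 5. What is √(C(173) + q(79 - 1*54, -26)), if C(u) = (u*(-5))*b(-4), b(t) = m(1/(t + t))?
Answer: 5*I*√33 ≈ 28.723*I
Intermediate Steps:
m(p) = ⅕ (m(p) = (-1*4 + 5)/5 = (-4 + 5)/5 = (⅕)*1 = ⅕)
q(G, n) = -2 + G*n
b(t) = ⅕
C(u) = -u (C(u) = (u*(-5))*(⅕) = -5*u*(⅕) = -u)
√(C(173) + q(79 - 1*54, -26)) = √(-1*173 + (-2 + (79 - 1*54)*(-26))) = √(-173 + (-2 + (79 - 54)*(-26))) = √(-173 + (-2 + 25*(-26))) = √(-173 + (-2 - 650)) = √(-173 - 652) = √(-825) = 5*I*√33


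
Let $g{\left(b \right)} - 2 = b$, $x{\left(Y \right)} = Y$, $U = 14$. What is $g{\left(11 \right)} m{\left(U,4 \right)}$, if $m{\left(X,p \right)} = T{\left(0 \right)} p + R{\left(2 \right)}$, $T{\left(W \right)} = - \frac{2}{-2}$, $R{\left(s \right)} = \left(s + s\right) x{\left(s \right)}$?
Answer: $156$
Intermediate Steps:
$g{\left(b \right)} = 2 + b$
$R{\left(s \right)} = 2 s^{2}$ ($R{\left(s \right)} = \left(s + s\right) s = 2 s s = 2 s^{2}$)
$T{\left(W \right)} = 1$ ($T{\left(W \right)} = \left(-2\right) \left(- \frac{1}{2}\right) = 1$)
$m{\left(X,p \right)} = 8 + p$ ($m{\left(X,p \right)} = 1 p + 2 \cdot 2^{2} = p + 2 \cdot 4 = p + 8 = 8 + p$)
$g{\left(11 \right)} m{\left(U,4 \right)} = \left(2 + 11\right) \left(8 + 4\right) = 13 \cdot 12 = 156$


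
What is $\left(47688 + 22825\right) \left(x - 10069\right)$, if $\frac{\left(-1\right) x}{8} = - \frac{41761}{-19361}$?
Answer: $- \frac{13769778428461}{19361} \approx -7.1121 \cdot 10^{8}$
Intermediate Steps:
$x = - \frac{334088}{19361}$ ($x = - 8 \left(- \frac{41761}{-19361}\right) = - 8 \left(\left(-41761\right) \left(- \frac{1}{19361}\right)\right) = \left(-8\right) \frac{41761}{19361} = - \frac{334088}{19361} \approx -17.256$)
$\left(47688 + 22825\right) \left(x - 10069\right) = \left(47688 + 22825\right) \left(- \frac{334088}{19361} - 10069\right) = 70513 \left(- \frac{195279997}{19361}\right) = - \frac{13769778428461}{19361}$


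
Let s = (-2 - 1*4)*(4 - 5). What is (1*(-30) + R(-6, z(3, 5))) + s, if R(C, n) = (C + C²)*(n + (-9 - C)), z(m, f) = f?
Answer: 36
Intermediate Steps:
s = 6 (s = (-2 - 4)*(-1) = -6*(-1) = 6)
R(C, n) = (C + C²)*(-9 + n - C)
(1*(-30) + R(-6, z(3, 5))) + s = (1*(-30) - 6*(-9 + 5 - 1*(-6)² - 10*(-6) - 6*5)) + 6 = (-30 - 6*(-9 + 5 - 1*36 + 60 - 30)) + 6 = (-30 - 6*(-9 + 5 - 36 + 60 - 30)) + 6 = (-30 - 6*(-10)) + 6 = (-30 + 60) + 6 = 30 + 6 = 36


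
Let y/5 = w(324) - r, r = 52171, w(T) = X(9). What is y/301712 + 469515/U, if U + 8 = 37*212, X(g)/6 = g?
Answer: 11634697135/197017936 ≈ 59.054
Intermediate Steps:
X(g) = 6*g
w(T) = 54 (w(T) = 6*9 = 54)
U = 7836 (U = -8 + 37*212 = -8 + 7844 = 7836)
y = -260585 (y = 5*(54 - 1*52171) = 5*(54 - 52171) = 5*(-52117) = -260585)
y/301712 + 469515/U = -260585/301712 + 469515/7836 = -260585*1/301712 + 469515*(1/7836) = -260585/301712 + 156505/2612 = 11634697135/197017936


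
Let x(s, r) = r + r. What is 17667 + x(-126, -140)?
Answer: 17387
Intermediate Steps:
x(s, r) = 2*r
17667 + x(-126, -140) = 17667 + 2*(-140) = 17667 - 280 = 17387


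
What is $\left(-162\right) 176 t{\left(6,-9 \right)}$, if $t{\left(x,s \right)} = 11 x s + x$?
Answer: $16765056$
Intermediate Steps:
$t{\left(x,s \right)} = x + 11 s x$ ($t{\left(x,s \right)} = 11 s x + x = x + 11 s x$)
$\left(-162\right) 176 t{\left(6,-9 \right)} = \left(-162\right) 176 \cdot 6 \left(1 + 11 \left(-9\right)\right) = - 28512 \cdot 6 \left(1 - 99\right) = - 28512 \cdot 6 \left(-98\right) = \left(-28512\right) \left(-588\right) = 16765056$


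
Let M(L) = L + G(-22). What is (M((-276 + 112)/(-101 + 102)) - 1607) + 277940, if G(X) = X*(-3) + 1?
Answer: 276236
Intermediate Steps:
G(X) = 1 - 3*X (G(X) = -3*X + 1 = 1 - 3*X)
M(L) = 67 + L (M(L) = L + (1 - 3*(-22)) = L + (1 + 66) = L + 67 = 67 + L)
(M((-276 + 112)/(-101 + 102)) - 1607) + 277940 = ((67 + (-276 + 112)/(-101 + 102)) - 1607) + 277940 = ((67 - 164/1) - 1607) + 277940 = ((67 - 164*1) - 1607) + 277940 = ((67 - 164) - 1607) + 277940 = (-97 - 1607) + 277940 = -1704 + 277940 = 276236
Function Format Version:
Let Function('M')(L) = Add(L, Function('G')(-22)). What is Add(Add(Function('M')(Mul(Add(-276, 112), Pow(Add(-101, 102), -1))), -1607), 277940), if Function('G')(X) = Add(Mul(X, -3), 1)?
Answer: 276236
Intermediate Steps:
Function('G')(X) = Add(1, Mul(-3, X)) (Function('G')(X) = Add(Mul(-3, X), 1) = Add(1, Mul(-3, X)))
Function('M')(L) = Add(67, L) (Function('M')(L) = Add(L, Add(1, Mul(-3, -22))) = Add(L, Add(1, 66)) = Add(L, 67) = Add(67, L))
Add(Add(Function('M')(Mul(Add(-276, 112), Pow(Add(-101, 102), -1))), -1607), 277940) = Add(Add(Add(67, Mul(Add(-276, 112), Pow(Add(-101, 102), -1))), -1607), 277940) = Add(Add(Add(67, Mul(-164, Pow(1, -1))), -1607), 277940) = Add(Add(Add(67, Mul(-164, 1)), -1607), 277940) = Add(Add(Add(67, -164), -1607), 277940) = Add(Add(-97, -1607), 277940) = Add(-1704, 277940) = 276236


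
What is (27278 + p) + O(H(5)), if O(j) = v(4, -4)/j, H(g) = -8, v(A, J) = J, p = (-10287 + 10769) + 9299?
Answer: 74119/2 ≈ 37060.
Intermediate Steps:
p = 9781 (p = 482 + 9299 = 9781)
O(j) = -4/j
(27278 + p) + O(H(5)) = (27278 + 9781) - 4/(-8) = 37059 - 4*(-1/8) = 37059 + 1/2 = 74119/2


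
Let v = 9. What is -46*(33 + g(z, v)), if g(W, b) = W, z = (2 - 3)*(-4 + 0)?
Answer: -1702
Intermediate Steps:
z = 4 (z = -1*(-4) = 4)
-46*(33 + g(z, v)) = -46*(33 + 4) = -46*37 = -1702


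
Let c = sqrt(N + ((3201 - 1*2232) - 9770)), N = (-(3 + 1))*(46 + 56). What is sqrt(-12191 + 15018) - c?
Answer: sqrt(2827) - I*sqrt(9209) ≈ 53.17 - 95.964*I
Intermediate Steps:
N = -408 (N = -1*4*102 = -4*102 = -408)
c = I*sqrt(9209) (c = sqrt(-408 + ((3201 - 1*2232) - 9770)) = sqrt(-408 + ((3201 - 2232) - 9770)) = sqrt(-408 + (969 - 9770)) = sqrt(-408 - 8801) = sqrt(-9209) = I*sqrt(9209) ≈ 95.964*I)
sqrt(-12191 + 15018) - c = sqrt(-12191 + 15018) - I*sqrt(9209) = sqrt(2827) - I*sqrt(9209)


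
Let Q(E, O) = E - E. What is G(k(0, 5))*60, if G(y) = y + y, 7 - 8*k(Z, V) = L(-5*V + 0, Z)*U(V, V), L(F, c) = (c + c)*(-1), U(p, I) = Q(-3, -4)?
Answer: 105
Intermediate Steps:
Q(E, O) = 0
U(p, I) = 0
L(F, c) = -2*c (L(F, c) = (2*c)*(-1) = -2*c)
k(Z, V) = 7/8 (k(Z, V) = 7/8 - (-2*Z)*0/8 = 7/8 - 1/8*0 = 7/8 + 0 = 7/8)
G(y) = 2*y
G(k(0, 5))*60 = (2*(7/8))*60 = (7/4)*60 = 105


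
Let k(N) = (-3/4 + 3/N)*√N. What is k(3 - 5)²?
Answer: -81/8 ≈ -10.125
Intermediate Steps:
k(N) = √N*(-¾ + 3/N) (k(N) = (-3*¼ + 3/N)*√N = (-¾ + 3/N)*√N = √N*(-¾ + 3/N))
k(3 - 5)² = (3*(4 - (3 - 5))/(4*√(3 - 5)))² = (3*(4 - 1*(-2))/(4*√(-2)))² = (3*(-I*√2/2)*(4 + 2)/4)² = ((¾)*(-I*√2/2)*6)² = (-9*I*√2/4)² = -81/8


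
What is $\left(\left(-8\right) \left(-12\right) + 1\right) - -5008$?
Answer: $5105$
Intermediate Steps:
$\left(\left(-8\right) \left(-12\right) + 1\right) - -5008 = \left(96 + 1\right) + 5008 = 97 + 5008 = 5105$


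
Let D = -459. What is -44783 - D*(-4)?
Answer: -46619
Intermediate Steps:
-44783 - D*(-4) = -44783 - (-459)*(-4) = -44783 - 1*1836 = -44783 - 1836 = -46619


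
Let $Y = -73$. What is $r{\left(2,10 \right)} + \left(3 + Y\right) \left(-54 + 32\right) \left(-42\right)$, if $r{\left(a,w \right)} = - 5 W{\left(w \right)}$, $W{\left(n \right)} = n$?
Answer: $-64730$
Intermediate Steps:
$r{\left(a,w \right)} = - 5 w$
$r{\left(2,10 \right)} + \left(3 + Y\right) \left(-54 + 32\right) \left(-42\right) = \left(-5\right) 10 + \left(3 - 73\right) \left(-54 + 32\right) \left(-42\right) = -50 + \left(-70\right) \left(-22\right) \left(-42\right) = -50 + 1540 \left(-42\right) = -50 - 64680 = -64730$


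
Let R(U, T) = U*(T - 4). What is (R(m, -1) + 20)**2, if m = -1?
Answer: 625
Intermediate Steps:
R(U, T) = U*(-4 + T)
(R(m, -1) + 20)**2 = (-(-4 - 1) + 20)**2 = (-1*(-5) + 20)**2 = (5 + 20)**2 = 25**2 = 625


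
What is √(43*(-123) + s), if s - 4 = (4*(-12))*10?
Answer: I*√5765 ≈ 75.928*I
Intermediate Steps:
s = -476 (s = 4 + (4*(-12))*10 = 4 - 48*10 = 4 - 480 = -476)
√(43*(-123) + s) = √(43*(-123) - 476) = √(-5289 - 476) = √(-5765) = I*√5765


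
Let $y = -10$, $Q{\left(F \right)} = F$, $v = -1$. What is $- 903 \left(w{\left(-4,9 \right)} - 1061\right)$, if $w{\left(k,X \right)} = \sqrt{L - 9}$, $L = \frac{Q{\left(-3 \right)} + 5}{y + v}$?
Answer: $958083 - \frac{903 i \sqrt{1111}}{11} \approx 9.5808 \cdot 10^{5} - 2736.2 i$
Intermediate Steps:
$L = - \frac{2}{11}$ ($L = \frac{-3 + 5}{-10 - 1} = \frac{2}{-11} = 2 \left(- \frac{1}{11}\right) = - \frac{2}{11} \approx -0.18182$)
$w{\left(k,X \right)} = \frac{i \sqrt{1111}}{11}$ ($w{\left(k,X \right)} = \sqrt{- \frac{2}{11} - 9} = \sqrt{- \frac{101}{11}} = \frac{i \sqrt{1111}}{11}$)
$- 903 \left(w{\left(-4,9 \right)} - 1061\right) = - 903 \left(\frac{i \sqrt{1111}}{11} - 1061\right) = - 903 \left(-1061 + \frac{i \sqrt{1111}}{11}\right) = 958083 - \frac{903 i \sqrt{1111}}{11}$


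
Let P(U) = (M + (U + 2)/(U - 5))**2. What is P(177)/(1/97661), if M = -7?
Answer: 102605088125/29584 ≈ 3.4683e+6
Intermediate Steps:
P(U) = (-7 + (2 + U)/(-5 + U))**2 (P(U) = (-7 + (U + 2)/(U - 5))**2 = (-7 + (2 + U)/(-5 + U))**2)
P(177)/(1/97661) = ((-37 + 6*177)**2/(-5 + 177)**2)/(1/97661) = ((-37 + 1062)**2/172**2)/(1/97661) = (1025**2*(1/29584))*97661 = (1050625*(1/29584))*97661 = (1050625/29584)*97661 = 102605088125/29584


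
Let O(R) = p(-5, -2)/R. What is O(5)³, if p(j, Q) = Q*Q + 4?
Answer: 512/125 ≈ 4.0960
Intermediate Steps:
p(j, Q) = 4 + Q² (p(j, Q) = Q² + 4 = 4 + Q²)
O(R) = 8/R (O(R) = (4 + (-2)²)/R = (4 + 4)/R = 8/R)
O(5)³ = (8/5)³ = 512/125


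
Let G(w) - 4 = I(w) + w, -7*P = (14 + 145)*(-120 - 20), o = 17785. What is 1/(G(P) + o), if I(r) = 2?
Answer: 1/20971 ≈ 4.7685e-5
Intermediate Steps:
P = 3180 (P = -(14 + 145)*(-120 - 20)/7 = -159*(-140)/7 = -⅐*(-22260) = 3180)
G(w) = 6 + w (G(w) = 4 + (2 + w) = 6 + w)
1/(G(P) + o) = 1/((6 + 3180) + 17785) = 1/(3186 + 17785) = 1/20971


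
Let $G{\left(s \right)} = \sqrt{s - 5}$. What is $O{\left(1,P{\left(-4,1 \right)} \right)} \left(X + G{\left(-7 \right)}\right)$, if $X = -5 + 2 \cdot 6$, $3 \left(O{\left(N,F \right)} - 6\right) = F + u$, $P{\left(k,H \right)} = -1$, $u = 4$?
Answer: $49 + 14 i \sqrt{3} \approx 49.0 + 24.249 i$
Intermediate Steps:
$O{\left(N,F \right)} = \frac{22}{3} + \frac{F}{3}$ ($O{\left(N,F \right)} = 6 + \frac{F + 4}{3} = 6 + \frac{4 + F}{3} = 6 + \left(\frac{4}{3} + \frac{F}{3}\right) = \frac{22}{3} + \frac{F}{3}$)
$G{\left(s \right)} = \sqrt{-5 + s}$
$X = 7$ ($X = -5 + 12 = 7$)
$O{\left(1,P{\left(-4,1 \right)} \right)} \left(X + G{\left(-7 \right)}\right) = \left(\frac{22}{3} + \frac{1}{3} \left(-1\right)\right) \left(7 + \sqrt{-5 - 7}\right) = \left(\frac{22}{3} - \frac{1}{3}\right) \left(7 + \sqrt{-12}\right) = 7 \left(7 + 2 i \sqrt{3}\right) = 49 + 14 i \sqrt{3}$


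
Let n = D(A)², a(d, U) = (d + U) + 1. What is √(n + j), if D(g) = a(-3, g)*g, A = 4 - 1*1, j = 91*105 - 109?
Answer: √9455 ≈ 97.237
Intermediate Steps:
a(d, U) = 1 + U + d (a(d, U) = (U + d) + 1 = 1 + U + d)
j = 9446 (j = 9555 - 109 = 9446)
A = 3 (A = 4 - 1 = 3)
D(g) = g*(-2 + g) (D(g) = (1 + g - 3)*g = (-2 + g)*g = g*(-2 + g))
n = 9 (n = (3*(-2 + 3))² = (3*1)² = 3² = 9)
√(n + j) = √(9 + 9446) = √9455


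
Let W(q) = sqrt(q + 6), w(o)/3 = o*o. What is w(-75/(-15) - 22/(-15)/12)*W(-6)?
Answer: 0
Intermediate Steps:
w(o) = 3*o**2 (w(o) = 3*(o*o) = 3*o**2)
W(q) = sqrt(6 + q)
w(-75/(-15) - 22/(-15)/12)*W(-6) = (3*(-75/(-15) - 22/(-15)/12)**2)*sqrt(6 - 6) = (3*(-75*(-1/15) - 22*(-1/15)*(1/12))**2)*sqrt(0) = (3*(5 + (22/15)*(1/12))**2)*0 = (3*(5 + 11/90)**2)*0 = (3*(461/90)**2)*0 = (3*(212521/8100))*0 = (212521/2700)*0 = 0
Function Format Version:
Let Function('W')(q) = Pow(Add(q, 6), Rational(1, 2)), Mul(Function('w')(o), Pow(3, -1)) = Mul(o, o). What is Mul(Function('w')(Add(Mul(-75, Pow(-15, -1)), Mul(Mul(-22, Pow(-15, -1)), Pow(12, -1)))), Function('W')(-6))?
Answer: 0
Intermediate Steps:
Function('w')(o) = Mul(3, Pow(o, 2)) (Function('w')(o) = Mul(3, Mul(o, o)) = Mul(3, Pow(o, 2)))
Function('W')(q) = Pow(Add(6, q), Rational(1, 2))
Mul(Function('w')(Add(Mul(-75, Pow(-15, -1)), Mul(Mul(-22, Pow(-15, -1)), Pow(12, -1)))), Function('W')(-6)) = Mul(Mul(3, Pow(Add(Mul(-75, Pow(-15, -1)), Mul(Mul(-22, Pow(-15, -1)), Pow(12, -1))), 2)), Pow(Add(6, -6), Rational(1, 2))) = Mul(Mul(3, Pow(Add(Mul(-75, Rational(-1, 15)), Mul(Mul(-22, Rational(-1, 15)), Rational(1, 12))), 2)), Pow(0, Rational(1, 2))) = Mul(Mul(3, Pow(Add(5, Mul(Rational(22, 15), Rational(1, 12))), 2)), 0) = Mul(Mul(3, Pow(Add(5, Rational(11, 90)), 2)), 0) = Mul(Mul(3, Pow(Rational(461, 90), 2)), 0) = Mul(Mul(3, Rational(212521, 8100)), 0) = Mul(Rational(212521, 2700), 0) = 0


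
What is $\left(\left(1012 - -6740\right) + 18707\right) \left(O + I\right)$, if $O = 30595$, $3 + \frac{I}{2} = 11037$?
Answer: $1393410317$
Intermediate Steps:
$I = 22068$ ($I = -6 + 2 \cdot 11037 = -6 + 22074 = 22068$)
$\left(\left(1012 - -6740\right) + 18707\right) \left(O + I\right) = \left(\left(1012 - -6740\right) + 18707\right) \left(30595 + 22068\right) = \left(\left(1012 + 6740\right) + 18707\right) 52663 = \left(7752 + 18707\right) 52663 = 26459 \cdot 52663 = 1393410317$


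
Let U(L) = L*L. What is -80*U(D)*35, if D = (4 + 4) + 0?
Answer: -179200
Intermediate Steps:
D = 8 (D = 8 + 0 = 8)
U(L) = L²
-80*U(D)*35 = -80*8²*35 = -80*64*35 = -5120*35 = -179200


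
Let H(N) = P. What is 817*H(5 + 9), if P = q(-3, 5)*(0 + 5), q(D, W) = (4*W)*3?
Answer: 245100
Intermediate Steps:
q(D, W) = 12*W
P = 300 (P = (12*5)*(0 + 5) = 60*5 = 300)
H(N) = 300
817*H(5 + 9) = 817*300 = 245100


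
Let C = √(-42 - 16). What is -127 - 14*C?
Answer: -127 - 14*I*√58 ≈ -127.0 - 106.62*I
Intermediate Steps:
C = I*√58 (C = √(-58) = I*√58 ≈ 7.6158*I)
-127 - 14*C = -127 - 14*I*√58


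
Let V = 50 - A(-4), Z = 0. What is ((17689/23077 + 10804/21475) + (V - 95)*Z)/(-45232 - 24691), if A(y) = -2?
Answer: -629195183/34652340699725 ≈ -1.8157e-5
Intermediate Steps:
V = 52 (V = 50 - 1*(-2) = 50 + 2 = 52)
((17689/23077 + 10804/21475) + (V - 95)*Z)/(-45232 - 24691) = ((17689/23077 + 10804/21475) + (52 - 95)*0)/(-45232 - 24691) = ((17689*(1/23077) + 10804*(1/21475)) - 43*0)/(-69923) = ((17689/23077 + 10804/21475) + 0)*(-1/69923) = (629195183/495578575 + 0)*(-1/69923) = (629195183/495578575)*(-1/69923) = -629195183/34652340699725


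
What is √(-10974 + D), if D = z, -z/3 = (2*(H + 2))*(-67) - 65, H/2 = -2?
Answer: 9*I*√143 ≈ 107.62*I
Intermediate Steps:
H = -4 (H = 2*(-2) = -4)
z = -609 (z = -3*((2*(-4 + 2))*(-67) - 65) = -3*((2*(-2))*(-67) - 65) = -3*(-4*(-67) - 65) = -3*(268 - 65) = -3*203 = -609)
D = -609
√(-10974 + D) = √(-10974 - 609) = √(-11583) = 9*I*√143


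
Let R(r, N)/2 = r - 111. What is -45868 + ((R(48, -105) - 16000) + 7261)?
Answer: -54733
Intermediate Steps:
R(r, N) = -222 + 2*r (R(r, N) = 2*(r - 111) = 2*(-111 + r) = -222 + 2*r)
-45868 + ((R(48, -105) - 16000) + 7261) = -45868 + (((-222 + 2*48) - 16000) + 7261) = -45868 + (((-222 + 96) - 16000) + 7261) = -45868 + ((-126 - 16000) + 7261) = -45868 + (-16126 + 7261) = -45868 - 8865 = -54733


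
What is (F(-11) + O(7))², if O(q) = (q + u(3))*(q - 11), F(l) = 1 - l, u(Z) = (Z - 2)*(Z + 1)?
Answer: 1024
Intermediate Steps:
u(Z) = (1 + Z)*(-2 + Z) (u(Z) = (-2 + Z)*(1 + Z) = (1 + Z)*(-2 + Z))
O(q) = (-11 + q)*(4 + q) (O(q) = (q + (-2 + 3² - 1*3))*(q - 11) = (q + (-2 + 9 - 3))*(-11 + q) = (q + 4)*(-11 + q) = (4 + q)*(-11 + q) = (-11 + q)*(4 + q))
(F(-11) + O(7))² = ((1 - 1*(-11)) + (-44 + 7² - 7*7))² = ((1 + 11) + (-44 + 49 - 49))² = (12 - 44)² = (-32)² = 1024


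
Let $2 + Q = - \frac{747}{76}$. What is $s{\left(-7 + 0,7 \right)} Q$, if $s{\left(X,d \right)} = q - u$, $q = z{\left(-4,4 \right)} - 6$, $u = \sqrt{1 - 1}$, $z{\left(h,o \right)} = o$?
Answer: $\frac{899}{38} \approx 23.658$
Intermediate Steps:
$Q = - \frac{899}{76}$ ($Q = -2 - \frac{747}{76} = - \frac{899}{76} \approx -11.829$)
$u = 0$ ($u = \sqrt{0} = 0$)
$q = -2$ ($q = 4 - 6 = -2$)
$s{\left(X,d \right)} = -2$ ($s{\left(X,d \right)} = -2 - 0 = -2 + 0 = -2$)
$s{\left(-7 + 0,7 \right)} Q = \left(-2\right) \left(- \frac{899}{76}\right) = \frac{899}{38}$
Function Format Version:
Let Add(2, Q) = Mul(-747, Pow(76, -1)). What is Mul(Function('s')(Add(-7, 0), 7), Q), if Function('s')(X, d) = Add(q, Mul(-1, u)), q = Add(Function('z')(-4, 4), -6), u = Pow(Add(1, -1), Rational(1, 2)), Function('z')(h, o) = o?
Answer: Rational(899, 38) ≈ 23.658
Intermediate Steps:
Q = Rational(-899, 76) (Q = Add(-2, Mul(-747, Pow(76, -1))) = Add(-2, Mul(-747, Rational(1, 76))) = Add(-2, Rational(-747, 76)) = Rational(-899, 76) ≈ -11.829)
u = 0 (u = Pow(0, Rational(1, 2)) = 0)
q = -2 (q = Add(4, -6) = -2)
Function('s')(X, d) = -2 (Function('s')(X, d) = Add(-2, Mul(-1, 0)) = Add(-2, 0) = -2)
Mul(Function('s')(Add(-7, 0), 7), Q) = Mul(-2, Rational(-899, 76)) = Rational(899, 38)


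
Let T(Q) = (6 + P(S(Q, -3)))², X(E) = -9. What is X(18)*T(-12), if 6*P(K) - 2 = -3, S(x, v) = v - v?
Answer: -1225/4 ≈ -306.25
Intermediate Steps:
S(x, v) = 0
P(K) = -⅙ (P(K) = ⅓ + (⅙)*(-3) = ⅓ - ½ = -⅙)
T(Q) = 1225/36 (T(Q) = (6 - ⅙)² = (35/6)² = 1225/36)
X(18)*T(-12) = -9*1225/36 = -1225/4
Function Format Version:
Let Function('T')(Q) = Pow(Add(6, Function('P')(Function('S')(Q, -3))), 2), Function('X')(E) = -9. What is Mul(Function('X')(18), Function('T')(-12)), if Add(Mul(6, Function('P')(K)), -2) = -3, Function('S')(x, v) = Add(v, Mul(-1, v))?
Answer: Rational(-1225, 4) ≈ -306.25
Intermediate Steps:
Function('S')(x, v) = 0
Function('P')(K) = Rational(-1, 6) (Function('P')(K) = Add(Rational(1, 3), Mul(Rational(1, 6), -3)) = Add(Rational(1, 3), Rational(-1, 2)) = Rational(-1, 6))
Function('T')(Q) = Rational(1225, 36) (Function('T')(Q) = Pow(Add(6, Rational(-1, 6)), 2) = Pow(Rational(35, 6), 2) = Rational(1225, 36))
Mul(Function('X')(18), Function('T')(-12)) = Mul(-9, Rational(1225, 36)) = Rational(-1225, 4)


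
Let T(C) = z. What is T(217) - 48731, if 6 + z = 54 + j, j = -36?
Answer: -48719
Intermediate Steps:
z = 12 (z = -6 + (54 - 36) = -6 + 18 = 12)
T(C) = 12
T(217) - 48731 = 12 - 48731 = -48719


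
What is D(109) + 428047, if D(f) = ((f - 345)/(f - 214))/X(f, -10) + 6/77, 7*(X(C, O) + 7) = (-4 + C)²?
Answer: 193802595649/452760 ≈ 4.2805e+5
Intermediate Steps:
X(C, O) = -7 + (-4 + C)²/7
D(f) = 6/77 + (-345 + f)/((-214 + f)*(-7 + (-4 + f)²/7)) (D(f) = ((f - 345)/(f - 214))/(-7 + (-4 + f)²/7) + 6/77 = ((-345 + f)/(-214 + f))/(-7 + (-4 + f)²/7) + 6*(1/77) = ((-345 + f)/(-214 + f))/(-7 + (-4 + f)²/7) + 6/77 = (-345 + f)/((-214 + f)*(-7 + (-4 + f)²/7)) + 6/77 = 6/77 + (-345 + f)/((-214 + f)*(-7 + (-4 + f)²/7)))
D(109) + 428047 = (-143583 - 1332*109² + 6*109³ + 10613*109)/(77*(7062 + 109³ - 222*109² + 1679*109)) + 428047 = (-143583 - 1332*11881 + 6*1295029 + 1156817)/(77*(7062 + 1295029 - 222*11881 + 183011)) + 428047 = (-143583 - 15825492 + 7770174 + 1156817)/(77*(7062 + 1295029 - 2637582 + 183011)) + 428047 = (1/77)*(-7042084)/(-1152480) + 428047 = (1/77)*(-1/1152480)*(-7042084) + 428047 = 35929/452760 + 428047 = 193802595649/452760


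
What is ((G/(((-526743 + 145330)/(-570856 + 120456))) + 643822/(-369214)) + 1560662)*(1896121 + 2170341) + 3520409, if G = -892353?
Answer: 145140313166623992398757/70411509691 ≈ 2.0613e+12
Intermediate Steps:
((G/(((-526743 + 145330)/(-570856 + 120456))) + 643822/(-369214)) + 1560662)*(1896121 + 2170341) + 3520409 = ((-892353*(-570856 + 120456)/(-526743 + 145330) + 643822/(-369214)) + 1560662)*(1896121 + 2170341) + 3520409 = ((-892353/((-381413/(-450400))) + 643822*(-1/369214)) + 1560662)*4066462 + 3520409 = ((-892353/((-381413*(-1/450400))) - 321911/184607) + 1560662)*4066462 + 3520409 = ((-892353/381413/450400 - 321911/184607) + 1560662)*4066462 + 3520409 = ((-892353*450400/381413 - 321911/184607) + 1560662)*4066462 + 3520409 = ((-401915791200/381413 - 321911/184607) + 1560662)*4066462 + 3520409 = (-74196591247098643/70411509691 + 1560662)*4066462 + 3520409 = (35691976290276799/70411509691)*4066462 + 3520409 = 145140065289311572615138/70411509691 + 3520409 = 145140313166623992398757/70411509691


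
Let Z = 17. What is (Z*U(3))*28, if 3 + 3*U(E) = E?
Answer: 0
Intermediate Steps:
U(E) = -1 + E/3
(Z*U(3))*28 = (17*(-1 + (⅓)*3))*28 = (17*(-1 + 1))*28 = (17*0)*28 = 0*28 = 0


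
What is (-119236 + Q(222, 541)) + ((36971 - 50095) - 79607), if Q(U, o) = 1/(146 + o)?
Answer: -145621328/687 ≈ -2.1197e+5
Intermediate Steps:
(-119236 + Q(222, 541)) + ((36971 - 50095) - 79607) = (-119236 + 1/(146 + 541)) + ((36971 - 50095) - 79607) = (-119236 + 1/687) + (-13124 - 79607) = (-119236 + 1/687) - 92731 = -81915131/687 - 92731 = -145621328/687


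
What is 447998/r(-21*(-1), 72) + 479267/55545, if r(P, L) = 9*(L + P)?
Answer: 8428398463/15497055 ≈ 543.87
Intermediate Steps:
r(P, L) = 9*L + 9*P
447998/r(-21*(-1), 72) + 479267/55545 = 447998/(9*72 + 9*(-21*(-1))) + 479267/55545 = 447998/(648 + 9*21) + 479267*(1/55545) = 447998/(648 + 189) + 479267/55545 = 447998/837 + 479267/55545 = 8428398463/15497055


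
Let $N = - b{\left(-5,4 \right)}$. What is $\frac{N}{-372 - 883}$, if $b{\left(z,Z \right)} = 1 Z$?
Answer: $\frac{4}{1255} \approx 0.0031873$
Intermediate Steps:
$b{\left(z,Z \right)} = Z$
$N = -4$ ($N = \left(-1\right) 4 = -4$)
$\frac{N}{-372 - 883} = - \frac{4}{-372 - 883} = - \frac{4}{-1255} = \left(-4\right) \left(- \frac{1}{1255}\right) = \frac{4}{1255}$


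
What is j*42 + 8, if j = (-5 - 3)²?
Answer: 2696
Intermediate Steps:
j = 64 (j = (-8)² = 64)
j*42 + 8 = 64*42 + 8 = 2688 + 8 = 2696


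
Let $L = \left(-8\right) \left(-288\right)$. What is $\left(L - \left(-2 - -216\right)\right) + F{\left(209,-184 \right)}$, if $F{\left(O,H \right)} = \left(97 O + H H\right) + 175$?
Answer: $56394$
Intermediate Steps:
$F{\left(O,H \right)} = 175 + H^{2} + 97 O$ ($F{\left(O,H \right)} = \left(97 O + H^{2}\right) + 175 = \left(H^{2} + 97 O\right) + 175 = 175 + H^{2} + 97 O$)
$L = 2304$
$\left(L - \left(-2 - -216\right)\right) + F{\left(209,-184 \right)} = \left(2304 - \left(-2 - -216\right)\right) + \left(175 + \left(-184\right)^{2} + 97 \cdot 209\right) = \left(2304 - \left(-2 + 216\right)\right) + \left(175 + 33856 + 20273\right) = \left(2304 - 214\right) + 54304 = 2090 + 54304 = 56394$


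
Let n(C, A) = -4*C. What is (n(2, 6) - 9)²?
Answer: 289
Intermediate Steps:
(n(2, 6) - 9)² = (-4*2 - 9)² = (-8 - 9)² = (-17)² = 289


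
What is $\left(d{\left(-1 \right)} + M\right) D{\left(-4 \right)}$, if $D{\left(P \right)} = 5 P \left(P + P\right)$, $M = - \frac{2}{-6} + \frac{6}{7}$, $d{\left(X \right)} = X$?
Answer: $\frac{640}{21} \approx 30.476$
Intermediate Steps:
$M = \frac{25}{21}$ ($M = \left(-2\right) \left(- \frac{1}{6}\right) + 6 \cdot \frac{1}{7} = \frac{1}{3} + \frac{6}{7} = \frac{25}{21} \approx 1.1905$)
$D{\left(P \right)} = 10 P^{2}$ ($D{\left(P \right)} = 5 P 2 P = 10 P^{2}$)
$\left(d{\left(-1 \right)} + M\right) D{\left(-4 \right)} = \left(-1 + \frac{25}{21}\right) 10 \left(-4\right)^{2} = \frac{4 \cdot 10 \cdot 16}{21} = \frac{4}{21} \cdot 160 = \frac{640}{21}$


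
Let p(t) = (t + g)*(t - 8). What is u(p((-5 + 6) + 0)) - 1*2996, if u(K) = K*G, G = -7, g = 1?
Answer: -2898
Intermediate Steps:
p(t) = (1 + t)*(-8 + t) (p(t) = (t + 1)*(t - 8) = (1 + t)*(-8 + t))
u(K) = -7*K (u(K) = K*(-7) = -7*K)
u(p((-5 + 6) + 0)) - 1*2996 = -7*(-8 + ((-5 + 6) + 0)² - 7*((-5 + 6) + 0)) - 1*2996 = -7*(-8 + (1 + 0)² - 7*(1 + 0)) - 2996 = -7*(-8 + 1² - 7*1) - 2996 = -7*(-8 + 1 - 7) - 2996 = -7*(-14) - 2996 = 98 - 2996 = -2898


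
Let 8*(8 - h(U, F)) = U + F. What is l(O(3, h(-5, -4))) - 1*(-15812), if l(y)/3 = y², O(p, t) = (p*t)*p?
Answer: 2306915/64 ≈ 36046.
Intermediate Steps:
h(U, F) = 8 - F/8 - U/8 (h(U, F) = 8 - (U + F)/8 = 8 - (F + U)/8 = 8 + (-F/8 - U/8) = 8 - F/8 - U/8)
O(p, t) = t*p²
l(y) = 3*y²
l(O(3, h(-5, -4))) - 1*(-15812) = 3*((8 - ⅛*(-4) - ⅛*(-5))*3²)² - 1*(-15812) = 3*((8 + ½ + 5/8)*9)² + 15812 = 3*((73/8)*9)² + 15812 = 3*(657/8)² + 15812 = 3*(431649/64) + 15812 = 1294947/64 + 15812 = 2306915/64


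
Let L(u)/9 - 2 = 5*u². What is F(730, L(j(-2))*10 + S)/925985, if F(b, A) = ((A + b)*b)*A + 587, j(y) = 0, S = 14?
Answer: 130857467/925985 ≈ 141.32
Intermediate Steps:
L(u) = 18 + 45*u² (L(u) = 18 + 9*(5*u²) = 18 + 45*u²)
F(b, A) = 587 + A*b*(A + b) (F(b, A) = (b*(A + b))*A + 587 = A*b*(A + b) + 587 = 587 + A*b*(A + b))
F(730, L(j(-2))*10 + S)/925985 = (587 + ((18 + 45*0²)*10 + 14)*730² + 730*((18 + 45*0²)*10 + 14)²)/925985 = (587 + ((18 + 45*0)*10 + 14)*532900 + 730*((18 + 45*0)*10 + 14)²)*(1/925985) = (587 + ((18 + 0)*10 + 14)*532900 + 730*((18 + 0)*10 + 14)²)*(1/925985) = (587 + (18*10 + 14)*532900 + 730*(18*10 + 14)²)*(1/925985) = (587 + (180 + 14)*532900 + 730*(180 + 14)²)*(1/925985) = (587 + 194*532900 + 730*194²)*(1/925985) = (587 + 103382600 + 730*37636)*(1/925985) = (587 + 103382600 + 27474280)*(1/925985) = 130857467*(1/925985) = 130857467/925985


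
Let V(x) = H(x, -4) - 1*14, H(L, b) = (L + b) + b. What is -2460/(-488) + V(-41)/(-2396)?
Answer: 740613/146156 ≈ 5.0673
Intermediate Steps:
H(L, b) = L + 2*b
V(x) = -22 + x (V(x) = (x + 2*(-4)) - 1*14 = (x - 8) - 14 = (-8 + x) - 14 = -22 + x)
-2460/(-488) + V(-41)/(-2396) = -2460/(-488) + (-22 - 41)/(-2396) = -2460*(-1/488) - 63*(-1/2396) = 615/122 + 63/2396 = 740613/146156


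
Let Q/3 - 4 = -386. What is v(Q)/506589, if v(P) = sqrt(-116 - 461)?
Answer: I*sqrt(577)/506589 ≈ 4.7417e-5*I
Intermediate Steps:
Q = -1146 (Q = 12 + 3*(-386) = 12 - 1158 = -1146)
v(P) = I*sqrt(577) (v(P) = sqrt(-577) = I*sqrt(577))
v(Q)/506589 = (I*sqrt(577))/506589 = (I*sqrt(577))*(1/506589) = I*sqrt(577)/506589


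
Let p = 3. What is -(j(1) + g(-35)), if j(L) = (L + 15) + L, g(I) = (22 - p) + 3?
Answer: -39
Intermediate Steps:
g(I) = 22 (g(I) = (22 - 1*3) + 3 = (22 - 3) + 3 = 19 + 3 = 22)
j(L) = 15 + 2*L (j(L) = (15 + L) + L = 15 + 2*L)
-(j(1) + g(-35)) = -((15 + 2*1) + 22) = -((15 + 2) + 22) = -(17 + 22) = -1*39 = -39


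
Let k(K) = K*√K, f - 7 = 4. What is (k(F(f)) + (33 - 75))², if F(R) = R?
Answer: 3095 - 924*√11 ≈ 30.439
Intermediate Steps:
f = 11 (f = 7 + 4 = 11)
k(K) = K^(3/2)
(k(F(f)) + (33 - 75))² = (11^(3/2) + (33 - 75))² = (11*√11 - 42)² = (-42 + 11*√11)²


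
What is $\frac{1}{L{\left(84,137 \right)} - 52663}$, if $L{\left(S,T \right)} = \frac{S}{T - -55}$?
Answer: $- \frac{16}{842601} \approx -1.8989 \cdot 10^{-5}$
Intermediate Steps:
$L{\left(S,T \right)} = \frac{S}{55 + T}$ ($L{\left(S,T \right)} = \frac{S}{T + 55} = \frac{S}{55 + T}$)
$\frac{1}{L{\left(84,137 \right)} - 52663} = \frac{1}{\frac{84}{55 + 137} - 52663} = \frac{1}{\frac{84}{192} - 52663} = \frac{1}{84 \cdot \frac{1}{192} - 52663} = \frac{1}{\frac{7}{16} - 52663} = \frac{1}{- \frac{842601}{16}} = - \frac{16}{842601}$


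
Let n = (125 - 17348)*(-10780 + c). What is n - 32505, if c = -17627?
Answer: 489221256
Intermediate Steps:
n = 489253761 (n = (125 - 17348)*(-10780 - 17627) = -17223*(-28407) = 489253761)
n - 32505 = 489253761 - 32505 = 489221256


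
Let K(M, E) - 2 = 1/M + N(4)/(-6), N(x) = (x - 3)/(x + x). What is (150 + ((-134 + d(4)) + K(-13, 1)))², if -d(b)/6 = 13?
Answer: 1406325001/389376 ≈ 3611.7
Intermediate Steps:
N(x) = (-3 + x)/(2*x) (N(x) = (-3 + x)/((2*x)) = (-3 + x)*(1/(2*x)) = (-3 + x)/(2*x))
K(M, E) = 95/48 + 1/M (K(M, E) = 2 + (1/M + ((½)*(-3 + 4)/4)/(-6)) = 2 + (1/M + ((½)*(¼)*1)*(-⅙)) = 2 + (1/M + (⅛)*(-⅙)) = 2 + (1/M - 1/48) = 2 + (-1/48 + 1/M) = 95/48 + 1/M)
d(b) = -78 (d(b) = -6*13 = -78)
(150 + ((-134 + d(4)) + K(-13, 1)))² = (150 + ((-134 - 78) + (95/48 + 1/(-13))))² = (150 + (-212 + (95/48 - 1/13)))² = (150 + (-212 + 1187/624))² = (150 - 131101/624)² = (-37501/624)² = 1406325001/389376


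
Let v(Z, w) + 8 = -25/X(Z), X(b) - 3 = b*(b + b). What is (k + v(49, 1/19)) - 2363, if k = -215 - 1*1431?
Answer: -3860342/961 ≈ -4017.0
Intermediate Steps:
k = -1646 (k = -215 - 1431 = -1646)
X(b) = 3 + 2*b² (X(b) = 3 + b*(b + b) = 3 + b*(2*b) = 3 + 2*b²)
v(Z, w) = -8 - 25/(3 + 2*Z²)
(k + v(49, 1/19)) - 2363 = (-1646 + (-49 - 16*49²)/(3 + 2*49²)) - 2363 = (-1646 + (-49 - 16*2401)/(3 + 2*2401)) - 2363 = (-1646 + (-49 - 38416)/(3 + 4802)) - 2363 = (-1646 - 38465/4805) - 2363 = (-1646 + (1/4805)*(-38465)) - 2363 = (-1646 - 7693/961) - 2363 = -1589499/961 - 2363 = -3860342/961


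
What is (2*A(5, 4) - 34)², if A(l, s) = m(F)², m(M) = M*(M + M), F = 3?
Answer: 376996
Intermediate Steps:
m(M) = 2*M² (m(M) = M*(2*M) = 2*M²)
A(l, s) = 324 (A(l, s) = (2*3²)² = (2*9)² = 18² = 324)
(2*A(5, 4) - 34)² = (2*324 - 34)² = (648 - 34)² = 614² = 376996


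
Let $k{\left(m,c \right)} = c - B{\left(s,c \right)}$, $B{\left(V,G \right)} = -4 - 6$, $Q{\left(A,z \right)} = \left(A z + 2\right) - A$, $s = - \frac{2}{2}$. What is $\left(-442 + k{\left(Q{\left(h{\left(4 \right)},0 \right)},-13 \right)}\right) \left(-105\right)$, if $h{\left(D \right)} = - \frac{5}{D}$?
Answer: $46725$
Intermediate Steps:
$s = -1$ ($s = \left(-2\right) \frac{1}{2} = -1$)
$Q{\left(A,z \right)} = 2 - A + A z$ ($Q{\left(A,z \right)} = \left(2 + A z\right) - A = 2 - A + A z$)
$B{\left(V,G \right)} = -10$ ($B{\left(V,G \right)} = -4 - 6 = -10$)
$k{\left(m,c \right)} = 10 + c$ ($k{\left(m,c \right)} = c - -10 = c + 10 = 10 + c$)
$\left(-442 + k{\left(Q{\left(h{\left(4 \right)},0 \right)},-13 \right)}\right) \left(-105\right) = \left(-442 + \left(10 - 13\right)\right) \left(-105\right) = \left(-442 - 3\right) \left(-105\right) = \left(-445\right) \left(-105\right) = 46725$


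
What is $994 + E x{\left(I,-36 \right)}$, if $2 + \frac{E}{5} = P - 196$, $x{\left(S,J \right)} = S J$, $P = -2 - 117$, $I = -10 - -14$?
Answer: $229234$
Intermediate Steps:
$I = 4$ ($I = -10 + 14 = 4$)
$P = -119$ ($P = -2 - 117 = -119$)
$x{\left(S,J \right)} = J S$
$E = -1585$ ($E = -10 + 5 \left(-119 - 196\right) = -10 + 5 \left(-315\right) = -10 - 1575 = -1585$)
$994 + E x{\left(I,-36 \right)} = 994 - 1585 \left(\left(-36\right) 4\right) = 994 - -228240 = 994 + 228240 = 229234$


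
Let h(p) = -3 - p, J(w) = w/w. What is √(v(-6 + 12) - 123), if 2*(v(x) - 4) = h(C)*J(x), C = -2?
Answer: I*√478/2 ≈ 10.932*I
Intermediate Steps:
J(w) = 1
v(x) = 7/2 (v(x) = 4 + ((-3 - 1*(-2))*1)/2 = 4 + ((-3 + 2)*1)/2 = 4 + (-1*1)/2 = 4 + (½)*(-1) = 4 - ½ = 7/2)
√(v(-6 + 12) - 123) = √(7/2 - 123) = √(-239/2) = I*√478/2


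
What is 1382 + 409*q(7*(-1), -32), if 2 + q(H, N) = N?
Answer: -12524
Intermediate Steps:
q(H, N) = -2 + N
1382 + 409*q(7*(-1), -32) = 1382 + 409*(-2 - 32) = 1382 + 409*(-34) = 1382 - 13906 = -12524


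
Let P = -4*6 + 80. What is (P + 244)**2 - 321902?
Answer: -231902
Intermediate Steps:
P = 56 (P = -24 + 80 = 56)
(P + 244)**2 - 321902 = (56 + 244)**2 - 321902 = 300**2 - 321902 = 90000 - 321902 = -231902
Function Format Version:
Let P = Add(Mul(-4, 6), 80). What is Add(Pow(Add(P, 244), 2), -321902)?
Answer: -231902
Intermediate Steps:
P = 56 (P = Add(-24, 80) = 56)
Add(Pow(Add(P, 244), 2), -321902) = Add(Pow(Add(56, 244), 2), -321902) = Add(Pow(300, 2), -321902) = Add(90000, -321902) = -231902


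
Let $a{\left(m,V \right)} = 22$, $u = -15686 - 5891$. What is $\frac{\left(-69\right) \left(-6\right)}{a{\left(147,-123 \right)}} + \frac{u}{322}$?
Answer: $- \frac{170693}{3542} \approx -48.191$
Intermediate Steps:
$u = -21577$ ($u = -15686 - 5891 = -21577$)
$\frac{\left(-69\right) \left(-6\right)}{a{\left(147,-123 \right)}} + \frac{u}{322} = \frac{\left(-69\right) \left(-6\right)}{22} - \frac{21577}{322} = 414 \cdot \frac{1}{22} - \frac{21577}{322} = \frac{207}{11} - \frac{21577}{322} = - \frac{170693}{3542}$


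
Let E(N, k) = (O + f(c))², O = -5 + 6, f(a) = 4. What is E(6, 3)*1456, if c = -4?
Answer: 36400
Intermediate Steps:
O = 1
E(N, k) = 25 (E(N, k) = (1 + 4)² = 5² = 25)
E(6, 3)*1456 = 25*1456 = 36400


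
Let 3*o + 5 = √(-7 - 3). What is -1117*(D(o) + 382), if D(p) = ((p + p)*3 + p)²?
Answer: -1553747/3 + 547330*I*√10/9 ≈ -5.1792e+5 + 1.9231e+5*I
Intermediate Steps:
o = -5/3 + I*√10/3 (o = -5/3 + √(-7 - 3)/3 = -5/3 + √(-10)/3 = -5/3 + (I*√10)/3 = -5/3 + I*√10/3 ≈ -1.6667 + 1.0541*I)
D(p) = 49*p² (D(p) = ((2*p)*3 + p)² = (6*p + p)² = (7*p)² = 49*p²)
-1117*(D(o) + 382) = -1117*(49*(-5/3 + I*√10/3)² + 382) = -1117*(382 + 49*(-5/3 + I*√10/3)²) = -426694 - 54733*(-5/3 + I*√10/3)²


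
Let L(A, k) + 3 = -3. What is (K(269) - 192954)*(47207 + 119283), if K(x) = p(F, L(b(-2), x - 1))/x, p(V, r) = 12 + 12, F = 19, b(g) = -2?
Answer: -8641597186980/269 ≈ -3.2125e+10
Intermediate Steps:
L(A, k) = -6 (L(A, k) = -3 - 3 = -6)
p(V, r) = 24
K(x) = 24/x
(K(269) - 192954)*(47207 + 119283) = (24/269 - 192954)*(47207 + 119283) = (24*(1/269) - 192954)*166490 = (24/269 - 192954)*166490 = -51904602/269*166490 = -8641597186980/269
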